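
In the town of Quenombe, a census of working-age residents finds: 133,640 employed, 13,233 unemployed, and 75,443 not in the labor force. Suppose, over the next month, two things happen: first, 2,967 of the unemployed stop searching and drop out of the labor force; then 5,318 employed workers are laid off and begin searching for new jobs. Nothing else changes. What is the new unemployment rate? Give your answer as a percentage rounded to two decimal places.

New unemployment rate ≈ 10.83%.

Initially, labor force = 133,640 + 13,233 = 146,873, so u = 13,233/146,873 = 9.01%.
After the first change, unemployed and labor force both fall by 2,967 → E = 133,640, U = 10,266, labor force = 143,906.
After the second change, employed falls and unemployed rises by 5,318; labor force unchanged → E = 128,322, U = 15,584, labor force = 143,906.
New unemployment rate = 15,584 / 143,906 = 10.83%.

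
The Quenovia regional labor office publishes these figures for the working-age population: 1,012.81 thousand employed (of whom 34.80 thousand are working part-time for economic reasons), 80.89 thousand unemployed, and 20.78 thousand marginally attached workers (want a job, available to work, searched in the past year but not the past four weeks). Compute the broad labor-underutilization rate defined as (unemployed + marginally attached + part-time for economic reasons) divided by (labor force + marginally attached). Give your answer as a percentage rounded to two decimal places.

Broad underutilization rate ≈ 12.25%.

Labor force = 1,012.81 + 80.89 = 1,093.70 thousand.
Numerator = 80.89 + 20.78 + 34.80 = 136.47 thousand.
Denominator = 1,093.70 + 20.78 = 1,114.48 thousand.
Broad rate = 136.47 / 1,114.48 = 12.25%.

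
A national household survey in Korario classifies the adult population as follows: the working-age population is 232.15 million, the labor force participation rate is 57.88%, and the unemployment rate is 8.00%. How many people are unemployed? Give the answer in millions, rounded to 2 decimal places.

Labor force = 0.5788 × 232.15 = 134.37 million.
Unemployed = 0.0800 × 134.37 ≈ 10.75 million.

About 10.75 million are unemployed.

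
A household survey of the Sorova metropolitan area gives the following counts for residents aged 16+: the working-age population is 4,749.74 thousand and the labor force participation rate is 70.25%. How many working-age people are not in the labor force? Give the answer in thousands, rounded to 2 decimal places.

About 1,413.05 thousand are not in the labor force.

Share not in the labor force = 1 − 0.7025 = 0.2975.
Not in labor force = 0.2975 × 4,749.74 ≈ 1,413.05 thousand.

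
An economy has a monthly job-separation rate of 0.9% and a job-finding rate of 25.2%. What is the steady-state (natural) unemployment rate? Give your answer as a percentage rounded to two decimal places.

Steady-state unemployment rate ≈ 3.45%.

At steady state the flows balance: s·E = f·U, so U/(E+U) = s/(s+f).
u* = 0.9 / (0.9 + 25.2) = 0.9 / 26.10 = 3.45%.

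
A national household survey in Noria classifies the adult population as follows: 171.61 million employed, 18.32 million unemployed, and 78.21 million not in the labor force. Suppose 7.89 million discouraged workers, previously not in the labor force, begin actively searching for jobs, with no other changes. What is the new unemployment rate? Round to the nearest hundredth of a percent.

Initially, labor force = 171.61 + 18.32 = 189.93 million, so u = 18.32/189.93 = 9.65%.
After the change, unemployed and labor force both rise by 7.89 → E = 171.61, U = 26.21, labor force = 197.82 million.
New unemployment rate = 26.21 / 197.82 = 13.25%.

New unemployment rate ≈ 13.25%.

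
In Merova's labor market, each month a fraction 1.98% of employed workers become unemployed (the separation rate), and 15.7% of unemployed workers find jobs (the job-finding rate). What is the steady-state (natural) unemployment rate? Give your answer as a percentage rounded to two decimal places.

Steady-state unemployment rate ≈ 11.20%.

At steady state the flows balance: s·E = f·U, so U/(E+U) = s/(s+f).
u* = 1.98 / (1.98 + 15.7) = 1.98 / 17.68 = 11.20%.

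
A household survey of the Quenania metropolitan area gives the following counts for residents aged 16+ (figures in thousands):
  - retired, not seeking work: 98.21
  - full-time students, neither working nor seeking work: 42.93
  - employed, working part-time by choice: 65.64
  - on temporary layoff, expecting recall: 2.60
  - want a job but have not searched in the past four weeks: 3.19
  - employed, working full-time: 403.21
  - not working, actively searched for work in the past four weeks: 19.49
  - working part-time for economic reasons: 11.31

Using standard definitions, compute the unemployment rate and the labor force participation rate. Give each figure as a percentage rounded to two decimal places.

Employed = 65.64 + 403.21 + 11.31 = 480.16 thousand (anyone who worked, including part-time for economic reasons, counts as employed).
Unemployed = 2.60 + 19.49 = 22.09 thousand (jobless and actively searching, or on temporary layoff).
Labor force = 480.16 + 22.09 = 502.25 thousand.
Not in labor force = 98.21 + 42.93 + 3.19 = 144.33 thousand (those not working and not actively searching are outside the labor force — including those who want a job but have given up searching).
Civilian working-age population = 502.25 + 144.33 = 646.58 thousand.
Unemployment rate = 22.09 / 502.25 = 4.40%.
Labor force participation rate = 502.25 / 646.58 = 77.68%.

Unemployment rate ≈ 4.40%; labor force participation rate ≈ 77.68%.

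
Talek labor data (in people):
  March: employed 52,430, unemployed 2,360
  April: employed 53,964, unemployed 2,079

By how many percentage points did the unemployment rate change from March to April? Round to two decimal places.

The unemployment rate changed by −0.60 percentage points.

March: labor force = 52,430 + 2,360 = 54,790; u = 2,360/54,790 = 4.31%.
April: labor force = 53,964 + 2,079 = 56,043; u = 2,079/56,043 = 3.71%.
Change = 3.71% − 4.31% = −0.60 pp.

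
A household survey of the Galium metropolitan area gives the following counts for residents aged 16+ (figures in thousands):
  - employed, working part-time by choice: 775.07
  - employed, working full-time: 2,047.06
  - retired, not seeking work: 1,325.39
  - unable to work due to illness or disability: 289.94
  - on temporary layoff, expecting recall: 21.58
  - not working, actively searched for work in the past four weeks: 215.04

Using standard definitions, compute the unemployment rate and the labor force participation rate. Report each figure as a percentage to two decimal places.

Unemployment rate ≈ 7.74%; labor force participation rate ≈ 65.44%.

Employed = 775.07 + 2,047.06 = 2,822.13 thousand.
Unemployed = 21.58 + 215.04 = 236.62 thousand (jobless and actively searching, or on temporary layoff).
Labor force = 2,822.13 + 236.62 = 3,058.75 thousand.
Not in labor force = 1,325.39 + 289.94 = 1,615.33 thousand (those not working and not actively searching are outside the labor force).
Civilian working-age population = 3,058.75 + 1,615.33 = 4,674.08 thousand.
Unemployment rate = 236.62 / 3,058.75 = 7.74%.
Labor force participation rate = 3,058.75 / 4,674.08 = 65.44%.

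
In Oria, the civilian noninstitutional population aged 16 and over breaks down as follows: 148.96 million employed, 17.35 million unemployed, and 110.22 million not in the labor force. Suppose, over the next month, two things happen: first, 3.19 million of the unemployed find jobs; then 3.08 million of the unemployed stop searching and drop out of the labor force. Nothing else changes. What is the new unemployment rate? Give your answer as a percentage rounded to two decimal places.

Initially, labor force = 148.96 + 17.35 = 166.31 million, so u = 17.35/166.31 = 10.43%.
After the first change, unemployed falls and employed rises by 3.19; labor force unchanged → E = 152.15, U = 14.16, labor force = 166.31 million.
After the second change, unemployed and labor force both fall by 3.08 → E = 152.15, U = 11.08, labor force = 163.23 million.
New unemployment rate = 11.08 / 163.23 = 6.79%.

New unemployment rate ≈ 6.79%.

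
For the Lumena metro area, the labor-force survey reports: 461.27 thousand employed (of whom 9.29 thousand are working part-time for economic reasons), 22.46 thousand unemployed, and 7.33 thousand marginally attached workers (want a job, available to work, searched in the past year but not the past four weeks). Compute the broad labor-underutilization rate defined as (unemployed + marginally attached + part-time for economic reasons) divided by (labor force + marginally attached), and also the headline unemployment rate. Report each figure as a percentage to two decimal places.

Labor force = 461.27 + 22.46 = 483.73 thousand.
Numerator = 22.46 + 7.33 + 9.29 = 39.08 thousand.
Denominator = 483.73 + 7.33 = 491.06 thousand.
Broad rate = 39.08 / 491.06 = 7.96%.
Headline unemployment rate = 22.46 / 483.73 = 4.64%.

Broad underutilization rate ≈ 7.96%; headline unemployment rate ≈ 4.64%.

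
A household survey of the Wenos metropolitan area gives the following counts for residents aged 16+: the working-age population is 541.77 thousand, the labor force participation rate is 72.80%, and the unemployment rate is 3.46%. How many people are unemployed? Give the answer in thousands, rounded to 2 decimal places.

Labor force = 0.7280 × 541.77 = 394.41 thousand.
Unemployed = 0.0346 × 394.41 ≈ 13.65 thousand.

About 13.65 thousand are unemployed.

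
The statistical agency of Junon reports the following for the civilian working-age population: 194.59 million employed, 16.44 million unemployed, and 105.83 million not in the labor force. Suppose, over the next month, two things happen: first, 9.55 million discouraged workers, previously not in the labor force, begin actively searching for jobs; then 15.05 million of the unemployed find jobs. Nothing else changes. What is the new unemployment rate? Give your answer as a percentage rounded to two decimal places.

Initially, labor force = 194.59 + 16.44 = 211.03 million, so u = 16.44/211.03 = 7.79%.
After the first change, unemployed and labor force both rise by 9.55 → E = 194.59, U = 25.99, labor force = 220.58 million.
After the second change, unemployed falls and employed rises by 15.05; labor force unchanged → E = 209.64, U = 10.94, labor force = 220.58 million.
New unemployment rate = 10.94 / 220.58 = 4.96%.

New unemployment rate ≈ 4.96%.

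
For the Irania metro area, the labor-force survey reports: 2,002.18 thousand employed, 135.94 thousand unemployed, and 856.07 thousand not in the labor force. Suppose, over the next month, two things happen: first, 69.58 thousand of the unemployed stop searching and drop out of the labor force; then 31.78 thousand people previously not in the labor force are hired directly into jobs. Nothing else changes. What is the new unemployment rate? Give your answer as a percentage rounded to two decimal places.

New unemployment rate ≈ 3.16%.

Initially, labor force = 2,002.18 + 135.94 = 2,138.12 thousand, so u = 135.94/2,138.12 = 6.36%.
After the first change, unemployed and labor force both fall by 69.58 → E = 2,002.18, U = 66.36, labor force = 2,068.54 thousand.
After the second change, employed and labor force both rise by 31.78; unemployed unchanged → E = 2,033.96, U = 66.36, labor force = 2,100.32 thousand.
New unemployment rate = 66.36 / 2,100.32 = 3.16%.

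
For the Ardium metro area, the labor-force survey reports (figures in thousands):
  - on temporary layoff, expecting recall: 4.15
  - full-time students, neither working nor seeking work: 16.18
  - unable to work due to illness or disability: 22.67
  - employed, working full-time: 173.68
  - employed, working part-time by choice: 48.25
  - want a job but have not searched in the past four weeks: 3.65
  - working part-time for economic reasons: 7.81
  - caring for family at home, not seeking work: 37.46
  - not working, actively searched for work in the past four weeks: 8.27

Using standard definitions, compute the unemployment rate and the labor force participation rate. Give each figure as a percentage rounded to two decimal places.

Unemployment rate ≈ 5.13%; labor force participation rate ≈ 75.18%.

Employed = 173.68 + 48.25 + 7.81 = 229.74 thousand (anyone who worked, including part-time for economic reasons, counts as employed).
Unemployed = 4.15 + 8.27 = 12.42 thousand (jobless and actively searching, or on temporary layoff).
Labor force = 229.74 + 12.42 = 242.16 thousand.
Not in labor force = 16.18 + 22.67 + 3.65 + 37.46 = 79.96 thousand (those not working and not actively searching are outside the labor force — including those who want a job but have given up searching).
Civilian working-age population = 242.16 + 79.96 = 322.12 thousand.
Unemployment rate = 12.42 / 242.16 = 5.13%.
Labor force participation rate = 242.16 / 322.12 = 75.18%.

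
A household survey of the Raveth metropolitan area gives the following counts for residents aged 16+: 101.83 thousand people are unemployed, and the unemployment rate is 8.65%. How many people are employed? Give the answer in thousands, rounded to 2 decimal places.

About 1,075.40 thousand are employed.

Labor force = U / u = 101.83 / 0.0865 ≈ 1,177.23 thousand.
Employed = labor force − unemployed = 1,177.23 − 101.83 = 1,075.40 thousand.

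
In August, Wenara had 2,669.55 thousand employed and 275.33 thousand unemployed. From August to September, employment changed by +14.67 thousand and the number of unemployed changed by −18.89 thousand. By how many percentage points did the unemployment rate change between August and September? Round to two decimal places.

August: labor force = 2,669.55 + 275.33 = 2,944.88; u = 275.33/2,944.88 = 9.35%.
September: labor force = 2,684.22 + 256.44 = 2,940.66; u = 256.44/2,940.66 = 8.72%.
Change = 8.72% − 9.35% = −0.63 pp.

The unemployment rate changed by −0.63 percentage points.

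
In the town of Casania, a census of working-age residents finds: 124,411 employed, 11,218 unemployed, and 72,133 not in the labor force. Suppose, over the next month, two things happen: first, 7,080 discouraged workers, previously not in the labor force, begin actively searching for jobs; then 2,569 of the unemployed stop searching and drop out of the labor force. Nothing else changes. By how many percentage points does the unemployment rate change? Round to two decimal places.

The unemployment rate changes by +2.95 percentage points.

Initially, labor force = 124,411 + 11,218 = 135,629, so u = 11,218/135,629 = 8.27%.
After the first change, unemployed and labor force both rise by 7,080 → E = 124,411, U = 18,298, labor force = 142,709.
After the second change, unemployed and labor force both fall by 2,569 → E = 124,411, U = 15,729, labor force = 140,140.
New unemployment rate = 15,729 / 140,140 = 11.22%.
Change = 11.22% − 8.27% = +2.95 percentage points.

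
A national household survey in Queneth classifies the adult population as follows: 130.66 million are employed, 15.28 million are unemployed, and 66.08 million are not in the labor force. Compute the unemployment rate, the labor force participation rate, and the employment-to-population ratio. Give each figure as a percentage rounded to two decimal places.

Labor force = employed + unemployed = 130.66 + 15.28 = 145.94 million.
Working-age population = 145.94 + 66.08 = 212.02 million.
Unemployment rate = 15.28 / 145.94 = 10.47%.
Labor force participation rate = 145.94 / 212.02 = 68.83%.
Employment-population ratio = 130.66 / 212.02 = 61.63%.

Unemployment rate ≈ 10.47%; labor force participation rate ≈ 68.83%; employment-population ratio ≈ 61.63%.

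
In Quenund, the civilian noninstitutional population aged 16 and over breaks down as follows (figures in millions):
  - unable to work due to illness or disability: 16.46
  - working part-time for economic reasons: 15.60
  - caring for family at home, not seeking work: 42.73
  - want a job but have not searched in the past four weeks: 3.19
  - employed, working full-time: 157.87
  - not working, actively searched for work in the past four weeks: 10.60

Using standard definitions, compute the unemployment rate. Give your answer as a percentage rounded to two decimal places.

Employed = 15.60 + 157.87 = 173.47 million (anyone who worked, including part-time for economic reasons, counts as employed).
Unemployed = 10.60 million.
Labor force = 173.47 + 10.60 = 184.07 million.
Unemployment rate = 10.60 / 184.07 = 5.76%.

Unemployment rate ≈ 5.76%.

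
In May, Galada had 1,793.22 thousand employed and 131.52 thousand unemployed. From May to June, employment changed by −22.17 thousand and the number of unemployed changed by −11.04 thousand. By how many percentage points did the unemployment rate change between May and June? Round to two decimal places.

The unemployment rate changed by −0.46 percentage points.

May: labor force = 1,793.22 + 131.52 = 1,924.74; u = 131.52/1,924.74 = 6.83%.
June: labor force = 1,771.05 + 120.48 = 1,891.53; u = 120.48/1,891.53 = 6.37%.
Change = 6.37% − 6.83% = −0.46 pp.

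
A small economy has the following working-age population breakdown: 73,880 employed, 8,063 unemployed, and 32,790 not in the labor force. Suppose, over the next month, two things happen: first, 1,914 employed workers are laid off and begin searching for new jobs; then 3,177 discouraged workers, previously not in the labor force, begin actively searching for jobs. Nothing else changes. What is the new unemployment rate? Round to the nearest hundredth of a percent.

Initially, labor force = 73,880 + 8,063 = 81,943, so u = 8,063/81,943 = 9.84%.
After the first change, employed falls and unemployed rises by 1,914; labor force unchanged → E = 71,966, U = 9,977, labor force = 81,943.
After the second change, unemployed and labor force both rise by 3,177 → E = 71,966, U = 13,154, labor force = 85,120.
New unemployment rate = 13,154 / 85,120 = 15.45%.

New unemployment rate ≈ 15.45%.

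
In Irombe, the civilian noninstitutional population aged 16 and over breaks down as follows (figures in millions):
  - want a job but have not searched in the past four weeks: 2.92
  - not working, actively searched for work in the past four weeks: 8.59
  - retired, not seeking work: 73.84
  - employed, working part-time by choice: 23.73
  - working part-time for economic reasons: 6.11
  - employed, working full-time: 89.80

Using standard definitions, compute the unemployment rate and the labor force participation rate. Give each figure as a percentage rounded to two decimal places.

Unemployment rate ≈ 6.70%; labor force participation rate ≈ 62.55%.

Employed = 23.73 + 6.11 + 89.80 = 119.64 million (anyone who worked, including part-time for economic reasons, counts as employed).
Unemployed = 8.59 million.
Labor force = 119.64 + 8.59 = 128.23 million.
Not in labor force = 2.92 + 73.84 = 76.76 million (those not working and not actively searching are outside the labor force — including those who want a job but have given up searching).
Civilian working-age population = 128.23 + 76.76 = 204.99 million.
Unemployment rate = 8.59 / 128.23 = 6.70%.
Labor force participation rate = 128.23 / 204.99 = 62.55%.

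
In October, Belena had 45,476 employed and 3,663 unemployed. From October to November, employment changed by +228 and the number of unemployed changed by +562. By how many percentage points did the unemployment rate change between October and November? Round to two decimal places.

October: labor force = 45,476 + 3,663 = 49,139; u = 3,663/49,139 = 7.45%.
November: labor force = 45,704 + 4,225 = 49,929; u = 4,225/49,929 = 8.46%.
Change = 8.46% − 7.45% = +1.01 pp.

The unemployment rate changed by +1.01 percentage points.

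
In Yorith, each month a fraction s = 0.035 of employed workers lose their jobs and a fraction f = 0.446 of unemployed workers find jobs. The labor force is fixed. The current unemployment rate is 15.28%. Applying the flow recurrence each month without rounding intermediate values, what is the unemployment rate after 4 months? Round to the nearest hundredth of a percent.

Unemployment rate after four months ≈ 7.86%.

With a fixed labor force, u_{t+1} = u_t + s·(1−u_t) − f·u_t = u_t·(1−s−f) + s.
Here 1−s−f = 0.519 and s = 0.035.
u_1 = 0.152800 × 0.519 + 0.035 = 0.114303.
u_2 = 0.114303 × 0.519 + 0.035 = 0.094323.
u_3 = 0.094323 × 0.519 + 0.035 = 0.083954.
u_4 = 0.083954 × 0.519 + 0.035 = 0.078572.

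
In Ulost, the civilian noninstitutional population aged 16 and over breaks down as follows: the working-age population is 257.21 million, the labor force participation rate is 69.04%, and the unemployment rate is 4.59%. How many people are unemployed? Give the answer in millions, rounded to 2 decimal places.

Labor force = 0.6904 × 257.21 = 177.58 million.
Unemployed = 0.0459 × 177.58 ≈ 8.15 million.

About 8.15 million are unemployed.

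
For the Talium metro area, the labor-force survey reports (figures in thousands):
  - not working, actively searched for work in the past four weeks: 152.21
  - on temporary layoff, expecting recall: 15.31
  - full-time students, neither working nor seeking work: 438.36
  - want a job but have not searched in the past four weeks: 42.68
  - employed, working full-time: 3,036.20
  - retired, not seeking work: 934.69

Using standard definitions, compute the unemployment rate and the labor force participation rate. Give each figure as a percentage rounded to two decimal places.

Employed = 3,036.20 thousand.
Unemployed = 152.21 + 15.31 = 167.52 thousand (jobless and actively searching, or on temporary layoff).
Labor force = 3,036.20 + 167.52 = 3,203.72 thousand.
Not in labor force = 438.36 + 42.68 + 934.69 = 1,415.73 thousand (those not working and not actively searching are outside the labor force — including those who want a job but have given up searching).
Civilian working-age population = 3,203.72 + 1,415.73 = 4,619.45 thousand.
Unemployment rate = 167.52 / 3,203.72 = 5.23%.
Labor force participation rate = 3,203.72 / 4,619.45 = 69.35%.

Unemployment rate ≈ 5.23%; labor force participation rate ≈ 69.35%.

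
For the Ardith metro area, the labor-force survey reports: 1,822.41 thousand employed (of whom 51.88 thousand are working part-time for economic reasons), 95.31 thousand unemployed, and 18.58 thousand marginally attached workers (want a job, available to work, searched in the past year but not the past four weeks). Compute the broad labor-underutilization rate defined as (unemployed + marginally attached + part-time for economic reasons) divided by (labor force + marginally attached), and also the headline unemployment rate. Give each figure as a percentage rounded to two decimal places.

Labor force = 1,822.41 + 95.31 = 1,917.72 thousand.
Numerator = 95.31 + 18.58 + 51.88 = 165.77 thousand.
Denominator = 1,917.72 + 18.58 = 1,936.30 thousand.
Broad rate = 165.77 / 1,936.30 = 8.56%.
Headline unemployment rate = 95.31 / 1,917.72 = 4.97%.

Broad underutilization rate ≈ 8.56%; headline unemployment rate ≈ 4.97%.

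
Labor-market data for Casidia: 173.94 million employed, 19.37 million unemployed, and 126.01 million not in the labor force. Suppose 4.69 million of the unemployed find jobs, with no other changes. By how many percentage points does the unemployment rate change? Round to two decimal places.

Initially, labor force = 173.94 + 19.37 = 193.31 million, so u = 19.37/193.31 = 10.02%.
After the change, unemployed falls and employed rises by 4.69; labor force unchanged → E = 178.63, U = 14.68, labor force = 193.31 million.
New unemployment rate = 14.68 / 193.31 = 7.59%.
Change = 7.59% − 10.02% = −2.43 percentage points.

The unemployment rate changes by −2.43 percentage points.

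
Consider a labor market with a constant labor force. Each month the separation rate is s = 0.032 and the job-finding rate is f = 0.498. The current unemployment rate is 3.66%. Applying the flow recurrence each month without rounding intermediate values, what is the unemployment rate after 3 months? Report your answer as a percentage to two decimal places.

With a fixed labor force, u_{t+1} = u_t + s·(1−u_t) − f·u_t = u_t·(1−s−f) + s.
Here 1−s−f = 0.470 and s = 0.032.
u_1 = 0.036600 × 0.470 + 0.032 = 0.049202.
u_2 = 0.049202 × 0.470 + 0.032 = 0.055125.
u_3 = 0.055125 × 0.470 + 0.032 = 0.057909.

Unemployment rate after three months ≈ 5.79%.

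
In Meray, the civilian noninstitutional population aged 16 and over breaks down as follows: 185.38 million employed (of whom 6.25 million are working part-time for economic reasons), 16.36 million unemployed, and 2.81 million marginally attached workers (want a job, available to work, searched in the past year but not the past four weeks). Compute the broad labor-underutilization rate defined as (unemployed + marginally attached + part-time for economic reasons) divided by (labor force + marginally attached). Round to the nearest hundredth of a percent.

Labor force = 185.38 + 16.36 = 201.74 million.
Numerator = 16.36 + 2.81 + 6.25 = 25.42 million.
Denominator = 201.74 + 2.81 = 204.55 million.
Broad rate = 25.42 / 204.55 = 12.43%.

Broad underutilization rate ≈ 12.43%.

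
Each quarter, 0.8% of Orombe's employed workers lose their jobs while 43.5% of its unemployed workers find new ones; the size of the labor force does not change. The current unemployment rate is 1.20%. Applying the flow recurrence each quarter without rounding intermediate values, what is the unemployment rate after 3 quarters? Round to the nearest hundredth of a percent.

With a fixed labor force, u_{t+1} = u_t + s·(1−u_t) − f·u_t = u_t·(1−s−f) + s.
Here 1−s−f = 0.557 and s = 0.008.
u_1 = 0.012000 × 0.557 + 0.008 = 0.014684.
u_2 = 0.014684 × 0.557 + 0.008 = 0.016179.
u_3 = 0.016179 × 0.557 + 0.008 = 0.017012.

Unemployment rate after three quarters ≈ 1.70%.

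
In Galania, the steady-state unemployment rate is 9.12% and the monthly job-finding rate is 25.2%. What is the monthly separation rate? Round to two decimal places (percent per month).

Separation rate ≈ 2.53% per month.

From u* = s/(s+f): s = u·f/(1−u).
s = 0.0912 × 25.2 / (1 − 0.0912) = 2.2982 / 0.9088 ≈ 2.53% per month.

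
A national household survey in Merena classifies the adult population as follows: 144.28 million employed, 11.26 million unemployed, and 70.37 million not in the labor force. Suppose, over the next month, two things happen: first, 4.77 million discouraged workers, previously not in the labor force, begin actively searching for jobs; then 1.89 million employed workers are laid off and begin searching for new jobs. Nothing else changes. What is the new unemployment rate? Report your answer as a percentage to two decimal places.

Initially, labor force = 144.28 + 11.26 = 155.54 million, so u = 11.26/155.54 = 7.24%.
After the first change, unemployed and labor force both rise by 4.77 → E = 144.28, U = 16.03, labor force = 160.31 million.
After the second change, employed falls and unemployed rises by 1.89; labor force unchanged → E = 142.39, U = 17.92, labor force = 160.31 million.
New unemployment rate = 17.92 / 160.31 = 11.18%.

New unemployment rate ≈ 11.18%.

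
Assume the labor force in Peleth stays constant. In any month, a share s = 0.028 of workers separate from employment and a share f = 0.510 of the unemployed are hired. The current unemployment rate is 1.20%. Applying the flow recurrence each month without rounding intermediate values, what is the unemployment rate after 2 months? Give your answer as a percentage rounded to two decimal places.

Unemployment rate after two months ≈ 4.35%.

With a fixed labor force, u_{t+1} = u_t + s·(1−u_t) − f·u_t = u_t·(1−s−f) + s.
Here 1−s−f = 0.462 and s = 0.028.
u_1 = 0.012000 × 0.462 + 0.028 = 0.033544.
u_2 = 0.033544 × 0.462 + 0.028 = 0.043497.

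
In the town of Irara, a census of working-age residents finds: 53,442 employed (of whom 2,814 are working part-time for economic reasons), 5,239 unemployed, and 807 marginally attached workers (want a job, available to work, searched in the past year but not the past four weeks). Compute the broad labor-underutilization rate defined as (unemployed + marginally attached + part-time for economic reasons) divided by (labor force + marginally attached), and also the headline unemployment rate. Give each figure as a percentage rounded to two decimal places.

Broad underutilization rate ≈ 14.89%; headline unemployment rate ≈ 8.93%.

Labor force = 53,442 + 5,239 = 58,681.
Numerator = 5,239 + 807 + 2,814 = 8,860.
Denominator = 58,681 + 807 = 59,488.
Broad rate = 8,860 / 59,488 = 14.89%.
Headline unemployment rate = 5,239 / 58,681 = 8.93%.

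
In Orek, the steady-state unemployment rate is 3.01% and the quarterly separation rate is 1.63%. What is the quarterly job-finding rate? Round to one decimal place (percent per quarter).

Job-finding rate ≈ 52.5% per quarter.

From u* = s/(s+f): f = s·(1−u)/u.
f = 1.63 × (1 − 0.0301) / 0.0301 = 1.5809 / 0.0301 ≈ 52.5% per quarter.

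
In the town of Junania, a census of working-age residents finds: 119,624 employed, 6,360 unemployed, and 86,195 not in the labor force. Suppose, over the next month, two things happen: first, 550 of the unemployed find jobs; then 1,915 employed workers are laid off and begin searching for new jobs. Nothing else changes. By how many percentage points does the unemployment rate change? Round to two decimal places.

Initially, labor force = 119,624 + 6,360 = 125,984, so u = 6,360/125,984 = 5.05%.
After the first change, unemployed falls and employed rises by 550; labor force unchanged → E = 120,174, U = 5,810, labor force = 125,984.
After the second change, employed falls and unemployed rises by 1,915; labor force unchanged → E = 118,259, U = 7,725, labor force = 125,984.
New unemployment rate = 7,725 / 125,984 = 6.13%.
Change = 6.13% − 5.05% = +1.08 percentage points.

The unemployment rate changes by +1.08 percentage points.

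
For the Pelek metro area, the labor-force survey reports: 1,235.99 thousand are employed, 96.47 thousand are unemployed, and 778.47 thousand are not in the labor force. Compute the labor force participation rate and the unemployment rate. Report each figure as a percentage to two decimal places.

Labor force = employed + unemployed = 1,235.99 + 96.47 = 1,332.46 thousand.
Working-age population = 1,332.46 + 778.47 = 2,110.93 thousand.
Unemployment rate = 96.47 / 1,332.46 = 7.24%.
Labor force participation rate = 1,332.46 / 2,110.93 = 63.12%.

Labor force participation rate ≈ 63.12%; unemployment rate ≈ 7.24%.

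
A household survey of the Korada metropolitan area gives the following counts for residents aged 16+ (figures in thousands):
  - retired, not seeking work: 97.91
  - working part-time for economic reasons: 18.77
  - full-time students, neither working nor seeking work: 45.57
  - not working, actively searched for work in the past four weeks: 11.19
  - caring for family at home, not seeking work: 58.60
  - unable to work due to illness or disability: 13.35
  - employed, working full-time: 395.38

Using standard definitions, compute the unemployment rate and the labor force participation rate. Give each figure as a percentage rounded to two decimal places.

Employed = 18.77 + 395.38 = 414.15 thousand (anyone who worked, including part-time for economic reasons, counts as employed).
Unemployed = 11.19 thousand.
Labor force = 414.15 + 11.19 = 425.34 thousand.
Not in labor force = 97.91 + 45.57 + 58.60 + 13.35 = 215.43 thousand (those not working and not actively searching are outside the labor force).
Civilian working-age population = 425.34 + 215.43 = 640.77 thousand.
Unemployment rate = 11.19 / 425.34 = 2.63%.
Labor force participation rate = 425.34 / 640.77 = 66.38%.

Unemployment rate ≈ 2.63%; labor force participation rate ≈ 66.38%.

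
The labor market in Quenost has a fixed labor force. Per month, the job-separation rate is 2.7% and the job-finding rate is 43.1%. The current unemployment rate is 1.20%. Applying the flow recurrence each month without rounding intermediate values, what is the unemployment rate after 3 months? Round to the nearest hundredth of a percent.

With a fixed labor force, u_{t+1} = u_t + s·(1−u_t) − f·u_t = u_t·(1−s−f) + s.
Here 1−s−f = 0.542 and s = 0.027.
u_1 = 0.012000 × 0.542 + 0.027 = 0.033504.
u_2 = 0.033504 × 0.542 + 0.027 = 0.045159.
u_3 = 0.045159 × 0.542 + 0.027 = 0.051476.

Unemployment rate after three months ≈ 5.15%.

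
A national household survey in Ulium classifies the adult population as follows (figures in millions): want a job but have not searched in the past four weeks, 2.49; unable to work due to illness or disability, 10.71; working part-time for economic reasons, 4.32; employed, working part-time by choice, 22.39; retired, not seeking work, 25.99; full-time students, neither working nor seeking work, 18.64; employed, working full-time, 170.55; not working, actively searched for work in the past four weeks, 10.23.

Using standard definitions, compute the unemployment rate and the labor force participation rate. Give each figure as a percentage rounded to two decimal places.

Unemployment rate ≈ 4.93%; labor force participation rate ≈ 78.20%.

Employed = 4.32 + 22.39 + 170.55 = 197.26 million (anyone who worked, including part-time for economic reasons, counts as employed).
Unemployed = 10.23 million.
Labor force = 197.26 + 10.23 = 207.49 million.
Not in labor force = 2.49 + 10.71 + 25.99 + 18.64 = 57.83 million (those not working and not actively searching are outside the labor force — including those who want a job but have given up searching).
Civilian working-age population = 207.49 + 57.83 = 265.32 million.
Unemployment rate = 10.23 / 207.49 = 4.93%.
Labor force participation rate = 207.49 / 265.32 = 78.20%.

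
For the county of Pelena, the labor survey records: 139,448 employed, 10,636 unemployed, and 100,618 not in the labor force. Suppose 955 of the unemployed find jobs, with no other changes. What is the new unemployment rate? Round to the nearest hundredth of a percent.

New unemployment rate ≈ 6.45%.

Initially, labor force = 139,448 + 10,636 = 150,084, so u = 10,636/150,084 = 7.09%.
After the change, unemployed falls and employed rises by 955; labor force unchanged → E = 140,403, U = 9,681, labor force = 150,084.
New unemployment rate = 9,681 / 150,084 = 6.45%.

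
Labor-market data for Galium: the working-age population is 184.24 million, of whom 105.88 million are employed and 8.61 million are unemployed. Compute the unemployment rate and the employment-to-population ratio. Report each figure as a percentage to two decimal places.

Unemployment rate ≈ 7.52%; employment-population ratio ≈ 57.47%.

Labor force = employed + unemployed = 105.88 + 8.61 = 114.49 million.
Unemployment rate = 8.61 / 114.49 = 7.52%.
Employment-population ratio = 105.88 / 184.24 = 57.47%.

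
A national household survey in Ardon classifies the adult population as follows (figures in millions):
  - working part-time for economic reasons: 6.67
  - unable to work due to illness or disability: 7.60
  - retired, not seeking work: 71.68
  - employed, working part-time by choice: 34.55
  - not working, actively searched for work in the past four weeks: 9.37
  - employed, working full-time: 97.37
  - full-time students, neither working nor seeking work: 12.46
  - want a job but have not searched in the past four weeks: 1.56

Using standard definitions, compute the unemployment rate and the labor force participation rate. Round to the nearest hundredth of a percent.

Employed = 6.67 + 34.55 + 97.37 = 138.59 million (anyone who worked, including part-time for economic reasons, counts as employed).
Unemployed = 9.37 million.
Labor force = 138.59 + 9.37 = 147.96 million.
Not in labor force = 7.60 + 71.68 + 12.46 + 1.56 = 93.30 million (those not working and not actively searching are outside the labor force — including those who want a job but have given up searching).
Civilian working-age population = 147.96 + 93.30 = 241.26 million.
Unemployment rate = 9.37 / 147.96 = 6.33%.
Labor force participation rate = 147.96 / 241.26 = 61.33%.

Unemployment rate ≈ 6.33%; labor force participation rate ≈ 61.33%.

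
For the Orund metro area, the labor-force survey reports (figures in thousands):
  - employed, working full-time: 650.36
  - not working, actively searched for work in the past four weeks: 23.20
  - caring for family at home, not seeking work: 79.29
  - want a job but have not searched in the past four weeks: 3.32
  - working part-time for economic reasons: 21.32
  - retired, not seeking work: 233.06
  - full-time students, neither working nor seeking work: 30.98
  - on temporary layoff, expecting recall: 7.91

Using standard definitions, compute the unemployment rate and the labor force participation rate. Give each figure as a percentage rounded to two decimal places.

Unemployment rate ≈ 4.43%; labor force participation rate ≈ 66.97%.

Employed = 650.36 + 21.32 = 671.68 thousand (anyone who worked, including part-time for economic reasons, counts as employed).
Unemployed = 23.20 + 7.91 = 31.11 thousand (jobless and actively searching, or on temporary layoff).
Labor force = 671.68 + 31.11 = 702.79 thousand.
Not in labor force = 79.29 + 3.32 + 233.06 + 30.98 = 346.65 thousand (those not working and not actively searching are outside the labor force — including those who want a job but have given up searching).
Civilian working-age population = 702.79 + 346.65 = 1,049.44 thousand.
Unemployment rate = 31.11 / 702.79 = 4.43%.
Labor force participation rate = 702.79 / 1,049.44 = 66.97%.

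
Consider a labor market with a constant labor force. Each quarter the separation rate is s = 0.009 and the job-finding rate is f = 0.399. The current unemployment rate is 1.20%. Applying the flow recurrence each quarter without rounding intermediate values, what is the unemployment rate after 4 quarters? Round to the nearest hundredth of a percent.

Unemployment rate after four quarters ≈ 2.08%.

With a fixed labor force, u_{t+1} = u_t + s·(1−u_t) − f·u_t = u_t·(1−s−f) + s.
Here 1−s−f = 0.592 and s = 0.009.
u_1 = 0.012000 × 0.592 + 0.009 = 0.016104.
u_2 = 0.016104 × 0.592 + 0.009 = 0.018534.
u_3 = 0.018534 × 0.592 + 0.009 = 0.019972.
u_4 = 0.019972 × 0.592 + 0.009 = 0.020823.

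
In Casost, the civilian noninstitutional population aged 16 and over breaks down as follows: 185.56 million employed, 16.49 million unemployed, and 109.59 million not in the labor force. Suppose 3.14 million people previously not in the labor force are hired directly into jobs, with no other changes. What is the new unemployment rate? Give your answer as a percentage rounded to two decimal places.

New unemployment rate ≈ 8.04%.

Initially, labor force = 185.56 + 16.49 = 202.05 million, so u = 16.49/202.05 = 8.16%.
After the change, employed and labor force both rise by 3.14; unemployed unchanged → E = 188.70, U = 16.49, labor force = 205.19 million.
New unemployment rate = 16.49 / 205.19 = 8.04%.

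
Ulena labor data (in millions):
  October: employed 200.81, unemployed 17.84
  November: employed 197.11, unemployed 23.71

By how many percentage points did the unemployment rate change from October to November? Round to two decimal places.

October: labor force = 200.81 + 17.84 = 218.65; u = 17.84/218.65 = 8.16%.
November: labor force = 197.11 + 23.71 = 220.82; u = 23.71/220.82 = 10.74%.
Change = 10.74% − 8.16% = +2.58 pp.

The unemployment rate changed by +2.58 percentage points.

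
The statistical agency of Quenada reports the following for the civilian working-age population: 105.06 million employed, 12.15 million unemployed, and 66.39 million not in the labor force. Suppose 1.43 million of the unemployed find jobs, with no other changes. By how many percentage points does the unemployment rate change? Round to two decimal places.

The unemployment rate changes by −1.22 percentage points.

Initially, labor force = 105.06 + 12.15 = 117.21 million, so u = 12.15/117.21 = 10.37%.
After the change, unemployed falls and employed rises by 1.43; labor force unchanged → E = 106.49, U = 10.72, labor force = 117.21 million.
New unemployment rate = 10.72 / 117.21 = 9.15%.
Change = 9.15% − 10.37% = −1.22 percentage points.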